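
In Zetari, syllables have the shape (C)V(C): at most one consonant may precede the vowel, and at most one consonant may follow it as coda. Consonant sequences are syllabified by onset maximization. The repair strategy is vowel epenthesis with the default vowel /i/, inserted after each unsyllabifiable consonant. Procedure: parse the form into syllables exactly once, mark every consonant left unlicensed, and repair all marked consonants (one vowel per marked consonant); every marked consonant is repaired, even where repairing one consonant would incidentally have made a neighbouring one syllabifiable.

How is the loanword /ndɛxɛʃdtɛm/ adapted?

The consonants /n/, /d/ cannot be parsed into a legal (C)V(C) syllable (at most one coda consonant is licensed; onsets are limited to one consonant).
Epenthesis after each stranded consonant: /n/ → /ni/, /d/ → /di/.

nidɛxɛʃditɛm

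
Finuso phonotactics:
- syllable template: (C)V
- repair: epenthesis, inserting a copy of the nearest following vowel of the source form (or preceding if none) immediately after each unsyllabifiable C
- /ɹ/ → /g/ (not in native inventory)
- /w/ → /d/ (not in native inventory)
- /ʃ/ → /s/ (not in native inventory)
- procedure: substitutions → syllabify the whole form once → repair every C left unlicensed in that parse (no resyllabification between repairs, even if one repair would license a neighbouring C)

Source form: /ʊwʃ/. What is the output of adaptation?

Substitution: /w/ → /d/, /ʃ/ → /s/, giving /ʊds/.
Under (C)V, the unsyllabifiable consonants are /d/, /s/ (no codas are permitted; onsets are limited to one consonant).
Each unlicensed consonant becomes the onset of a new syllable: /d/ → /dʊ/, /s/ → /sʊ/.

ʊdʊsʊ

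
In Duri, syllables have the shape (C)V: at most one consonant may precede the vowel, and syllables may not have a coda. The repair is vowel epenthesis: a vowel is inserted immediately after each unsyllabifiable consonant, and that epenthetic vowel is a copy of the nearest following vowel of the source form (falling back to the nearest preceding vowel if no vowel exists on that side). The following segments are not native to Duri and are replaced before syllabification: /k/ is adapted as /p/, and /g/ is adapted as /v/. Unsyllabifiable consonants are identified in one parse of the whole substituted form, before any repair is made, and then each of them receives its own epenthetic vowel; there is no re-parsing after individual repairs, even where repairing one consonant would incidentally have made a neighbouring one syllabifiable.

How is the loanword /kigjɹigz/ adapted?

Substitution: /k/ → /p/, /g/ → /v/, giving /pivjɹivz/.
Under (C)V, the unsyllabifiable consonants are /v/, /j/, /v/, /z/ (no codas are permitted; onsets are limited to one consonant).
Epenthesis after each stranded consonant: /v/ → /vi/, /j/ → /ji/, /v/ → /vi/, /z/ → /zi/.

pivijiɹivizi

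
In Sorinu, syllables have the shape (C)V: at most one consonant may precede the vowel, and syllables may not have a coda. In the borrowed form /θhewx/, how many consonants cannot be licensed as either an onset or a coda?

3

Under (C)V, the unsyllabifiable consonants are /θ/, /w/, /x/ (no codas are permitted; onsets are limited to one consonant).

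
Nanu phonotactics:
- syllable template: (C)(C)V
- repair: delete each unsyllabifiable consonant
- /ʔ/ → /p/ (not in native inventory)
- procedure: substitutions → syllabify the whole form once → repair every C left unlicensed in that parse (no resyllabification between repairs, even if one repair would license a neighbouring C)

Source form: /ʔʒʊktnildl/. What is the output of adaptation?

Substitution: /ʔ/ → /p/, giving /pʒʊktnildl/.
Under (C)(C)V, the unsyllabifiable consonants are /k/, /l/, /d/, /l/ (no codas are permitted; onsets may contain at most 2 consonants).
Each unlicensed consonant is deleted: /k/, /l/, /d/, /l/.

pʒʊtni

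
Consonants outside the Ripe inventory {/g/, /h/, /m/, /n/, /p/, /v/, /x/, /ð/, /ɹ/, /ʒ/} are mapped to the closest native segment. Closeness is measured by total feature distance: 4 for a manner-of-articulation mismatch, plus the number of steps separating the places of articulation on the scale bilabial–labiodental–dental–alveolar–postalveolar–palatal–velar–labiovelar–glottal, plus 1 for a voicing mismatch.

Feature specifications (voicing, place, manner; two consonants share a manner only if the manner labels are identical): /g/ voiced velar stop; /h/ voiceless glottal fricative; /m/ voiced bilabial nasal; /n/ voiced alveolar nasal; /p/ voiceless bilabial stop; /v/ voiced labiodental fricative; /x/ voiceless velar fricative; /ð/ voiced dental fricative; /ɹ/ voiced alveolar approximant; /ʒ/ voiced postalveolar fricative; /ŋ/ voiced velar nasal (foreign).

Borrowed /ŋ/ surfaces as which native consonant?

n

/n/ is closest: same manner (nasal), place distance 3 (velar→alveolar), same voicing; total 3. Next closest is /g/ at distance 4.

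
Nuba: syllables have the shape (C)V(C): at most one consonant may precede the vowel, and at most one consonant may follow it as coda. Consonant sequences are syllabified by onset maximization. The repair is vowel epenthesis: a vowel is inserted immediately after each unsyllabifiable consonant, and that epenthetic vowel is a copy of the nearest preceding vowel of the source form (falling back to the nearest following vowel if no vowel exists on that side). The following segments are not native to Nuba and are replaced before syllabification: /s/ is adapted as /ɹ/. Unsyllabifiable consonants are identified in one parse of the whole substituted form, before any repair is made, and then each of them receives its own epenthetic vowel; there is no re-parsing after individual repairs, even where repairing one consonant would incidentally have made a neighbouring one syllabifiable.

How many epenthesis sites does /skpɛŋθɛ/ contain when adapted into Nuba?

After substitution the input is /ɹkpɛŋθɛ/.
The unsyllabifiable consonants are /ɹ/, /k/; each receives one epenthetic vowel.

2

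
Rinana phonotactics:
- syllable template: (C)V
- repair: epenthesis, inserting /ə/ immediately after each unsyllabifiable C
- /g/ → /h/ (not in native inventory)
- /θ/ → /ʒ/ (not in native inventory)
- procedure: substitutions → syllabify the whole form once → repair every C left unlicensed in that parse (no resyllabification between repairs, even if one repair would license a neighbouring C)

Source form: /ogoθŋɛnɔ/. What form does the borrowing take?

ohoʒəŋɛnɔ

Substitution: /g/ → /h/, /θ/ → /ʒ/, giving /ohoʒŋɛnɔ/.
The consonants /ʒ/ cannot be parsed into a legal (C)V syllable (no codas are permitted; onsets are limited to one consonant).
Each unlicensed consonant becomes the onset of a new syllable: /ʒ/ → /ʒə/.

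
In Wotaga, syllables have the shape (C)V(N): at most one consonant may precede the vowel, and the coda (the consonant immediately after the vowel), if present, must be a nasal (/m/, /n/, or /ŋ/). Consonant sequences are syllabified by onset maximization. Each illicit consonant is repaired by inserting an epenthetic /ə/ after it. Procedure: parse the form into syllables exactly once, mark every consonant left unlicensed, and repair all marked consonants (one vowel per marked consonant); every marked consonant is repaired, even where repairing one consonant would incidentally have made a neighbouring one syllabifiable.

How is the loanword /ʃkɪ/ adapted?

Under (C)V(N), the unsyllabifiable consonants are /ʃ/ (only a nasal (/m/, /n/, or /ŋ/) is licensed in coda position; onsets are limited to one consonant).
Epenthesis after each stranded consonant: /ʃ/ → /ʃə/.

ʃəkɪ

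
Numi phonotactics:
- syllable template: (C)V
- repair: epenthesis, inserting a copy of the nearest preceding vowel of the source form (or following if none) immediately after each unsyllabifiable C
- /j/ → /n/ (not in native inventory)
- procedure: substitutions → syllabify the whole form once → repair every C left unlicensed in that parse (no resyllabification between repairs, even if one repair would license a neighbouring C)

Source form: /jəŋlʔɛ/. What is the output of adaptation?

Substitution: /j/ → /n/, giving /nəŋlʔɛ/.
Syllabifying with onset maximization leaves /ŋ/, /l/ stranded (no codas are permitted; onsets are limited to one consonant).
Epenthesis after each stranded consonant: /ŋ/ → /ŋə/, /l/ → /lə/.

nəŋələʔɛ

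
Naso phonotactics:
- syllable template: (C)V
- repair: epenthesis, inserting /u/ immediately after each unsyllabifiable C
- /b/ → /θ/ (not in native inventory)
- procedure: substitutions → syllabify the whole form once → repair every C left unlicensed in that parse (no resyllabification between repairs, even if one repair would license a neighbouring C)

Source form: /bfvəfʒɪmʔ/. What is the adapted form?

θufuvəfuʒɪmuʔu

Substitution: /b/ → /θ/, giving /θfvəfʒɪmʔ/.
Under (C)V, the unsyllabifiable consonants are /θ/, /f/, /f/, /m/, /ʔ/ (no codas are permitted; onsets are limited to one consonant).
Inserting the epenthetic vowel yields /θ/ → /θu/, /f/ → /fu/, /f/ → /fu/, /m/ → /mu/, /ʔ/ → /ʔu/.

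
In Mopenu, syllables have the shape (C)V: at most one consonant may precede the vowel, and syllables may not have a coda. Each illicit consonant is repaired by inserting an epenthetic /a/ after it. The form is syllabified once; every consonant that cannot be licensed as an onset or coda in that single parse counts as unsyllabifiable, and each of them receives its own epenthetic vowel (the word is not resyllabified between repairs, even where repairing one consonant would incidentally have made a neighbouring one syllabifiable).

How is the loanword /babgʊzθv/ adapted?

babagʊzaθava

Syllabifying with onset maximization leaves /b/, /z/, /θ/, /v/ stranded (no codas are permitted; onsets are limited to one consonant).
Epenthesis after each stranded consonant: /b/ → /ba/, /z/ → /za/, /θ/ → /θa/, /v/ → /va/.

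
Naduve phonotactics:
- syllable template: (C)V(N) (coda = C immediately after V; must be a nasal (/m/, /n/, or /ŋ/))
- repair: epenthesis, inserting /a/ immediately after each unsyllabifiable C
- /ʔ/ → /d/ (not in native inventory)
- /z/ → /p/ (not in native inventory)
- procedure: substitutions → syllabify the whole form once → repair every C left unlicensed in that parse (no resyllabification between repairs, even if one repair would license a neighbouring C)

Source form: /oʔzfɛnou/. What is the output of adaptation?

odapafɛnou

Substitution: /ʔ/ → /d/, /z/ → /p/, giving /odpfɛnou/.
The consonants /d/, /p/ cannot be parsed into a legal (C)V(N) syllable (only a nasal (/m/, /n/, or /ŋ/) is licensed in coda position; onsets are limited to one consonant).
Each unlicensed consonant becomes the onset of a new syllable: /d/ → /da/, /p/ → /pa/.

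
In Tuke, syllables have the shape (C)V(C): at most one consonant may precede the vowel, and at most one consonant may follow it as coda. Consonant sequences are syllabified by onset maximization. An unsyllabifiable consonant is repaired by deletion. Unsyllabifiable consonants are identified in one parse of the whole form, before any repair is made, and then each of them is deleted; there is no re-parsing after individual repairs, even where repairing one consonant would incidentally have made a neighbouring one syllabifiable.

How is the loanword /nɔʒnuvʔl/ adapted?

Under (C)V(C), the unsyllabifiable consonants are /ʔ/, /l/ (at most one coda consonant is licensed; onsets are limited to one consonant).
Each unlicensed consonant is deleted: /ʔ/, /l/.

nɔʒnuv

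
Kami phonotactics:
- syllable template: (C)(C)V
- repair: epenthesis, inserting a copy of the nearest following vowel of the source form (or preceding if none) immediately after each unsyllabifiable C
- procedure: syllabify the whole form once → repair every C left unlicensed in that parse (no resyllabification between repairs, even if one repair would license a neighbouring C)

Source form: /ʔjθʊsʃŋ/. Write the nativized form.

The consonants /ʔ/, /s/, /ʃ/, /ŋ/ cannot be parsed into a legal (C)(C)V syllable (no codas are permitted; onsets may contain at most 2 consonants).
Each unlicensed consonant becomes the onset of a new syllable: /ʔ/ → /ʔʊ/, /s/ → /sʊ/, /ʃ/ → /ʃʊ/, /ŋ/ → /ŋʊ/.

ʔʊjθʊsʊʃʊŋʊ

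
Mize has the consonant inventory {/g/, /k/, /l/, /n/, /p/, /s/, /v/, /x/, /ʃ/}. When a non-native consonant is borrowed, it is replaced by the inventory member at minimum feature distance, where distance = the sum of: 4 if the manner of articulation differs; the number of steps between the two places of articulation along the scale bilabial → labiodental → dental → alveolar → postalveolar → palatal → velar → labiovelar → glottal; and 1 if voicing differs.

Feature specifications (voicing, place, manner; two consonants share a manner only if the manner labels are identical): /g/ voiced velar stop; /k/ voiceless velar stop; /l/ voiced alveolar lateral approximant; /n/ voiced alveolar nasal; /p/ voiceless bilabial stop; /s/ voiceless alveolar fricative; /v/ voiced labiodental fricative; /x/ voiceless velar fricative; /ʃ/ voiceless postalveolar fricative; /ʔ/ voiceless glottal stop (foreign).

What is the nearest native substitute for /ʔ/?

/k/ is closest: same manner (stop), place distance 2 (glottal→velar), same voicing; total 2. Next closest is /g/ at distance 3.

k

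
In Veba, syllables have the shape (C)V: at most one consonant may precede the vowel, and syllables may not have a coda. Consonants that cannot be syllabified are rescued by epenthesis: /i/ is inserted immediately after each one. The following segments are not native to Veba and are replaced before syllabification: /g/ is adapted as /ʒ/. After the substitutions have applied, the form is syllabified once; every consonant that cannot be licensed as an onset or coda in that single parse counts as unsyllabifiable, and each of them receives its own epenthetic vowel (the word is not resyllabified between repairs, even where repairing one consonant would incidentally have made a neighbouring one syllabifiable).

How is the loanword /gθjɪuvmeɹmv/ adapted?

Substitution: /g/ → /ʒ/, giving /ʒθjɪuvmeɹmv/.
The consonants /ʒ/, /θ/, /v/, /ɹ/, /m/, /v/ cannot be parsed into a legal (C)V syllable (no codas are permitted; onsets are limited to one consonant).
Epenthesis after each stranded consonant: /ʒ/ → /ʒi/, /θ/ → /θi/, /v/ → /vi/, /ɹ/ → /ɹi/, /m/ → /mi/, /v/ → /vi/.

ʒiθijɪuvimeɹimivi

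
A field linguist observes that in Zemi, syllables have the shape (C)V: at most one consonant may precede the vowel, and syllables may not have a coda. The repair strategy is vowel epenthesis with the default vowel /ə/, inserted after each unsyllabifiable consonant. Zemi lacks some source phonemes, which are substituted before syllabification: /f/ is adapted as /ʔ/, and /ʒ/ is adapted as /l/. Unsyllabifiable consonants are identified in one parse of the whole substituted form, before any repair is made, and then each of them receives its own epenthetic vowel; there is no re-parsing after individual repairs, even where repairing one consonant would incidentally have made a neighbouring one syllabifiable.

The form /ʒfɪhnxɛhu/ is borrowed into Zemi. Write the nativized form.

Substitution: /ʒ/ → /l/, /f/ → /ʔ/, giving /lʔɪhnxɛhu/.
The consonants /l/, /h/, /n/ cannot be parsed into a legal (C)V syllable (no codas are permitted; onsets are limited to one consonant).
Inserting the epenthetic vowel yields /l/ → /lə/, /h/ → /hə/, /n/ → /nə/.

ləʔɪhənəxɛhu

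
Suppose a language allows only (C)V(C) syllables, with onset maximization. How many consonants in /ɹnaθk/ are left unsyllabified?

Syllabifying with onset maximization leaves /ɹ/, /k/ stranded (at most one coda consonant is licensed; onsets are limited to one consonant).

2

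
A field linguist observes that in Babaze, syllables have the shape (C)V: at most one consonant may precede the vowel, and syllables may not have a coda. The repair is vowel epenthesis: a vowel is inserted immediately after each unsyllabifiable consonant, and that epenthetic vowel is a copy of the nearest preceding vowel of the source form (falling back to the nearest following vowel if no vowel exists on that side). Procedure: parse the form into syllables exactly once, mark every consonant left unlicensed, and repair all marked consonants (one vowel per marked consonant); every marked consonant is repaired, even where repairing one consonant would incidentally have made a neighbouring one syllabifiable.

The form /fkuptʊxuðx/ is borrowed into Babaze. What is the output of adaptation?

The consonants /f/, /p/, /ð/, /x/ cannot be parsed into a legal (C)V syllable (no codas are permitted; onsets are limited to one consonant).
Epenthesis after each stranded consonant: /f/ → /fu/, /p/ → /pu/, /ð/ → /ðu/, /x/ → /xu/.

fukuputʊxuðuxu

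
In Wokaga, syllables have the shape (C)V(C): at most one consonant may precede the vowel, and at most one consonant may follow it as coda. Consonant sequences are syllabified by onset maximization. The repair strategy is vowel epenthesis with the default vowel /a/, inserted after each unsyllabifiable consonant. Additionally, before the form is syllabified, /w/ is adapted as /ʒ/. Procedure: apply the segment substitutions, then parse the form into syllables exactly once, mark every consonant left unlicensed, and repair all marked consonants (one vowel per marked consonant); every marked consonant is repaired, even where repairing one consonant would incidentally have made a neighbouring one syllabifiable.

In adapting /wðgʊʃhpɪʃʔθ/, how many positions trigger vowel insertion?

5

After substitution the input is /ʒðgʊʃhpɪʃʔθ/.
The unsyllabifiable consonants are /ʒ/, /ð/, /h/, /ʔ/, /θ/; each receives one epenthetic vowel.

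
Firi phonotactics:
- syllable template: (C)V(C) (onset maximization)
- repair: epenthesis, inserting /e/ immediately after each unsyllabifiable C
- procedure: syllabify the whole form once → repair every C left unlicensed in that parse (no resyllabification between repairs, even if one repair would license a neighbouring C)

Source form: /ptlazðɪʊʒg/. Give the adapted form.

petelazðɪʊʒge

Under (C)V(C), the unsyllabifiable consonants are /p/, /t/, /g/ (at most one coda consonant is licensed; onsets are limited to one consonant).
Epenthesis after each stranded consonant: /p/ → /pe/, /t/ → /te/, /g/ → /ge/.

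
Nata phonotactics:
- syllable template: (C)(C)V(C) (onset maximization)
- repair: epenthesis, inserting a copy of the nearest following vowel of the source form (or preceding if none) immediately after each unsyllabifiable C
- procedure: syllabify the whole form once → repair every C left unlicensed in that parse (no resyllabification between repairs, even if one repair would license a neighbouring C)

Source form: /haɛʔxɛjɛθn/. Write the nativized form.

haɛʔxɛjɛθnɛ

Under (C)(C)V(C), the unsyllabifiable consonants are /n/ (at most one coda consonant is licensed; onsets may contain at most 2 consonants).
Epenthesis after each stranded consonant: /n/ → /nɛ/.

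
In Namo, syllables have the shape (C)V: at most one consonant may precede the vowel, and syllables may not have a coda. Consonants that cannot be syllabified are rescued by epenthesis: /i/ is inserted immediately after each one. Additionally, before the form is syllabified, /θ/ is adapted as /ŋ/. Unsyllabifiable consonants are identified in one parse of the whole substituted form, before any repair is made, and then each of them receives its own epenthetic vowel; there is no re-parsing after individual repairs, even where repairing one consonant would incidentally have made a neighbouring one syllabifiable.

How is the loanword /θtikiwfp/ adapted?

Substitution: /θ/ → /ŋ/, giving /ŋtikiwfp/.
The consonants /ŋ/, /w/, /f/, /p/ cannot be parsed into a legal (C)V syllable (no codas are permitted; onsets are limited to one consonant).
Epenthesis after each stranded consonant: /ŋ/ → /ŋi/, /w/ → /wi/, /f/ → /fi/, /p/ → /pi/.

ŋitikiwifipi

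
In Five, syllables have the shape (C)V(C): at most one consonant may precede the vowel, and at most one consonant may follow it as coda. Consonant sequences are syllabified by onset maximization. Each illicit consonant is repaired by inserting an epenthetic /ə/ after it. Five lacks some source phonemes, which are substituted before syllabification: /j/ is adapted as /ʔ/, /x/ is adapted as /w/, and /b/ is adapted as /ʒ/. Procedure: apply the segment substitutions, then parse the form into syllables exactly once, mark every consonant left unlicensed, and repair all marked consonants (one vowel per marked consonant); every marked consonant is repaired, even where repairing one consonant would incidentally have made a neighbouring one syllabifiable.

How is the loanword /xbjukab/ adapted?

Substitution: /x/ → /w/, /b/ → /ʒ/, /j/ → /ʔ/, giving /wʒʔukaʒ/.
The consonants /w/, /ʒ/ cannot be parsed into a legal (C)V(C) syllable (at most one coda consonant is licensed; onsets are limited to one consonant).
Inserting the epenthetic vowel yields /w/ → /wə/, /ʒ/ → /ʒə/.

wəʒəʔukaʒ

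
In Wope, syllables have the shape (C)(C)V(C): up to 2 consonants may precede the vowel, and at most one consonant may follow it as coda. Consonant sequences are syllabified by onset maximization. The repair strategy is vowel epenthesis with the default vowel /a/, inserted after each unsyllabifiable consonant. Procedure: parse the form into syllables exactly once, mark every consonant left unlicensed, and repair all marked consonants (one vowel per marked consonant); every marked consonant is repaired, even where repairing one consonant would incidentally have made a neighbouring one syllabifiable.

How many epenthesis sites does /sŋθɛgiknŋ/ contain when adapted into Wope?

3

The unsyllabifiable consonants are /s/, /n/, /ŋ/; each receives one epenthetic vowel.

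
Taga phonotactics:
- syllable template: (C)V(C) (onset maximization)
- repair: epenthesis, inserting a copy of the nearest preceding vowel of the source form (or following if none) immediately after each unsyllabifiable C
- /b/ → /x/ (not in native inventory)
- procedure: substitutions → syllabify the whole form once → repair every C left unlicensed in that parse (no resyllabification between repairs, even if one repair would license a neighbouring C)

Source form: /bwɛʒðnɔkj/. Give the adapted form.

xɛwɛʒðɛnɔkjɔ

Substitution: /b/ → /x/, giving /xwɛʒðnɔkj/.
Syllabifying with onset maximization leaves /x/, /ð/, /j/ stranded (at most one coda consonant is licensed; onsets are limited to one consonant).
Each unlicensed consonant becomes the onset of a new syllable: /x/ → /xɛ/, /ð/ → /ðɛ/, /j/ → /jɔ/.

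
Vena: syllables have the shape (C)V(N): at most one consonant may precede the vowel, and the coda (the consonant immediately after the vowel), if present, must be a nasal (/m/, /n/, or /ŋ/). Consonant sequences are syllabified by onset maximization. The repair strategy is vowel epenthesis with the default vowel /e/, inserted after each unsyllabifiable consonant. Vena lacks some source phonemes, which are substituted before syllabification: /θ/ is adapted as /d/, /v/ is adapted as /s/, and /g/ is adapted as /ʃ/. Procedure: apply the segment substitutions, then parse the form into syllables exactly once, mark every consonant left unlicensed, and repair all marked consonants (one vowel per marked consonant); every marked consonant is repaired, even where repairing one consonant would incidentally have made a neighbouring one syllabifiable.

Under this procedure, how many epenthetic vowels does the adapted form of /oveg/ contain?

1

After substitution the input is /oseʃ/.
The unsyllabifiable consonants are /ʃ/; each receives one epenthetic vowel.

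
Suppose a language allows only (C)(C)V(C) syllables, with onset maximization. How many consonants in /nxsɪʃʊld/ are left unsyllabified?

2

Under (C)(C)V(C), the unsyllabifiable consonants are /n/, /d/ (at most one coda consonant is licensed; onsets may contain at most 2 consonants).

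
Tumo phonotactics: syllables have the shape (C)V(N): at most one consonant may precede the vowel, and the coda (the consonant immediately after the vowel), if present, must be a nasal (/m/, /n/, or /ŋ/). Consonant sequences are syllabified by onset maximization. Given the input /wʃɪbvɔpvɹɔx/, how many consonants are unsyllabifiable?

The consonants /w/, /b/, /p/, /v/, /x/ cannot be parsed into a legal (C)V(N) syllable (only a nasal (/m/, /n/, or /ŋ/) is licensed in coda position; onsets are limited to one consonant).

5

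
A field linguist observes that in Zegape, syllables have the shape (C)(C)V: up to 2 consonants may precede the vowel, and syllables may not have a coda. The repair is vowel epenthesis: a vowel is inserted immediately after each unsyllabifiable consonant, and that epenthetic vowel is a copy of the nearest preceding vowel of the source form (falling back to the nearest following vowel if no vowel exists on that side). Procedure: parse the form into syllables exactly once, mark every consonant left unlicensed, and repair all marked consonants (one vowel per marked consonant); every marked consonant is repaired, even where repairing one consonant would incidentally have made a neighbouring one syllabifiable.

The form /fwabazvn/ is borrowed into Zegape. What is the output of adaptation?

fwabazavana

Under (C)(C)V, the unsyllabifiable consonants are /z/, /v/, /n/ (no codas are permitted; onsets may contain at most 2 consonants).
Each unlicensed consonant becomes the onset of a new syllable: /z/ → /za/, /v/ → /va/, /n/ → /na/.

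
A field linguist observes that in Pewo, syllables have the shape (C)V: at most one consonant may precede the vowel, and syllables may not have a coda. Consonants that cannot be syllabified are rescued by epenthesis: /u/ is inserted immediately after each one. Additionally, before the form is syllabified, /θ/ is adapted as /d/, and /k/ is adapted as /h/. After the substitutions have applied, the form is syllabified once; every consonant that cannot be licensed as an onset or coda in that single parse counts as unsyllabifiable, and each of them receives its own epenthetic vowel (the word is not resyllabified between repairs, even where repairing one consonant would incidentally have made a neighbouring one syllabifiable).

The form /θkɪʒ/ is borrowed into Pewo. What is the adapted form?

Substitution: /θ/ → /d/, /k/ → /h/, giving /dhɪʒ/.
The consonants /d/, /ʒ/ cannot be parsed into a legal (C)V syllable (no codas are permitted; onsets are limited to one consonant).
Inserting the epenthetic vowel yields /d/ → /du/, /ʒ/ → /ʒu/.

duhɪʒu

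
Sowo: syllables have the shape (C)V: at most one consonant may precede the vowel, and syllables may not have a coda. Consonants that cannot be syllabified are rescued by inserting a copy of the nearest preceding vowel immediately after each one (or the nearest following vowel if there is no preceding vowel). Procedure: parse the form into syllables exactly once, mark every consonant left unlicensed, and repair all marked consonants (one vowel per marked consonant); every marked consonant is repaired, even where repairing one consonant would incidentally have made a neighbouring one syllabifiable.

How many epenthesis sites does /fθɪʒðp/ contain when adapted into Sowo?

The unsyllabifiable consonants are /f/, /ʒ/, /ð/, /p/; each receives one epenthetic vowel.

4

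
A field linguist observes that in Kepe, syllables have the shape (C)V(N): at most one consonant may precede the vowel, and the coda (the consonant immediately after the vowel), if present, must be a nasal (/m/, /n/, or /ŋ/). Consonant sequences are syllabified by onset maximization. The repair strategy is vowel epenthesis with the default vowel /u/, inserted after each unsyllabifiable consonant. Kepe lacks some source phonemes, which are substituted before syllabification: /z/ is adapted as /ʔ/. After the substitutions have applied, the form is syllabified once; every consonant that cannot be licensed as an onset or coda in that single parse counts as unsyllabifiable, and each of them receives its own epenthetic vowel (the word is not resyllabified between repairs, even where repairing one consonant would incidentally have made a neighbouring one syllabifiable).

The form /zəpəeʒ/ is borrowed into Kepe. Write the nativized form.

Substitution: /z/ → /ʔ/, giving /ʔəpəeʒ/.
Under (C)V(N), the unsyllabifiable consonants are /ʒ/ (only a nasal (/m/, /n/, or /ŋ/) is licensed in coda position; onsets are limited to one consonant).
Inserting the epenthetic vowel yields /ʒ/ → /ʒu/.

ʔəpəeʒu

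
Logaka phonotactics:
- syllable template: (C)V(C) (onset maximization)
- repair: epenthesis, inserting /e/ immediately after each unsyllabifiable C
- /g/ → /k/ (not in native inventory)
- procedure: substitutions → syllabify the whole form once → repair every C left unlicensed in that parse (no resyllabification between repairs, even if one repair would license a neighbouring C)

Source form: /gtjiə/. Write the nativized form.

ketejiə

Substitution: /g/ → /k/, giving /ktjiə/.
Syllabifying with onset maximization leaves /k/, /t/ stranded (at most one coda consonant is licensed; onsets are limited to one consonant).
Epenthesis after each stranded consonant: /k/ → /ke/, /t/ → /te/.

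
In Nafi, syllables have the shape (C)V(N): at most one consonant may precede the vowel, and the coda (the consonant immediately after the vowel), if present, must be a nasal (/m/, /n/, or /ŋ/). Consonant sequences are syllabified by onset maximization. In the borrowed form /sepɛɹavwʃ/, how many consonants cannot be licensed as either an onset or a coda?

3

Under (C)V(N), the unsyllabifiable consonants are /v/, /w/, /ʃ/ (only a nasal (/m/, /n/, or /ŋ/) is licensed in coda position; onsets are limited to one consonant).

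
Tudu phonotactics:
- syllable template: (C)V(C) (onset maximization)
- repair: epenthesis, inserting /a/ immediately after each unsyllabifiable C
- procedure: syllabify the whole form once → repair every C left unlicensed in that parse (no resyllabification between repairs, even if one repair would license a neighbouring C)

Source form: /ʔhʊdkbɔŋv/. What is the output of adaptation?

ʔahʊdkabɔŋva

The consonants /ʔ/, /k/, /v/ cannot be parsed into a legal (C)V(C) syllable (at most one coda consonant is licensed; onsets are limited to one consonant).
Inserting the epenthetic vowel yields /ʔ/ → /ʔa/, /k/ → /ka/, /v/ → /va/.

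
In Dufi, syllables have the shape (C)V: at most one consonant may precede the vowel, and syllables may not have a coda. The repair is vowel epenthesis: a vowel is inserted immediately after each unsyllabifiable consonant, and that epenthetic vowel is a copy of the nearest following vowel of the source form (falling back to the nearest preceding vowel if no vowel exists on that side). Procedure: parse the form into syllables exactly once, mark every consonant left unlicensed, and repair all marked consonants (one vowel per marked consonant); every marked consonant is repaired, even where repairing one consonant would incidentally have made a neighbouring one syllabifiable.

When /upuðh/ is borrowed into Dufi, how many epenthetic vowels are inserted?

The unsyllabifiable consonants are /ð/, /h/; each receives one epenthetic vowel.

2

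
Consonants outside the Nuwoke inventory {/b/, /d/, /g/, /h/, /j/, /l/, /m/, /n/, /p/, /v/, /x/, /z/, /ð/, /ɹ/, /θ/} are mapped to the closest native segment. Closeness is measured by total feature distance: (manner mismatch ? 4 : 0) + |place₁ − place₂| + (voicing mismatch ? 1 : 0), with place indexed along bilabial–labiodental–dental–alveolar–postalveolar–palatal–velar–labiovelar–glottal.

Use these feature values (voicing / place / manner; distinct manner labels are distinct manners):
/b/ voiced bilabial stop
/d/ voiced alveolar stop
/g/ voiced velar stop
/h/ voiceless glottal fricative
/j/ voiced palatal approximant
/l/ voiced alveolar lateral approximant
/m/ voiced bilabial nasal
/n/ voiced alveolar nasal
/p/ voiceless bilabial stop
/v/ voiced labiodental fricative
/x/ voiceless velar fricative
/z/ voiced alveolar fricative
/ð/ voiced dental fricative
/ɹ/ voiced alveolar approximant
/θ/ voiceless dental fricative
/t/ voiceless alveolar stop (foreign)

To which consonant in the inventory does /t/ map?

d

/d/ is closest: same manner (stop), place distance 0 (alveolar→alveolar), voicing differs (+1); total 1. Next closest is /p/ at distance 3.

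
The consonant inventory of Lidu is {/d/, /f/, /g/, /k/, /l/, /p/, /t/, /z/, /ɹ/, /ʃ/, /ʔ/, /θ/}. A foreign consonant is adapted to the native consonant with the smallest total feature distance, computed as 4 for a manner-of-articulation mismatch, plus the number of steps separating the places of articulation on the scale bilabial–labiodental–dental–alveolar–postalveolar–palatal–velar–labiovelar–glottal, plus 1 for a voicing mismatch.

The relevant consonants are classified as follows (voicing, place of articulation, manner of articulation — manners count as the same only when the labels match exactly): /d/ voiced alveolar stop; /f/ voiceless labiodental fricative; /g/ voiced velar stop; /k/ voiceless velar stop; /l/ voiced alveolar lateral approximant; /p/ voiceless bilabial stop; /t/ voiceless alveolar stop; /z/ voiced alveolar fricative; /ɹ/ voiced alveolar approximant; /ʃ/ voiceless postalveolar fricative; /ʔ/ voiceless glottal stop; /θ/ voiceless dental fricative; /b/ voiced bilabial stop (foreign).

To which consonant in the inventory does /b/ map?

p

/p/ is closest: same manner (stop), place distance 0 (bilabial→bilabial), voicing differs (+1); total 1. Next closest is /d/ at distance 3.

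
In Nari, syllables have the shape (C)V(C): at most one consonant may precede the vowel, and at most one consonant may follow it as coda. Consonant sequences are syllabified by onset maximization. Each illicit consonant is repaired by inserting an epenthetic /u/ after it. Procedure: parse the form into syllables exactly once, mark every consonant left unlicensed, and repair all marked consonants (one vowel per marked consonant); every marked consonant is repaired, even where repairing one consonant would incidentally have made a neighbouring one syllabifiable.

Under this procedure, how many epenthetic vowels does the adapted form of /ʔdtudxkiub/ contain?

3

The unsyllabifiable consonants are /ʔ/, /d/, /x/; each receives one epenthetic vowel.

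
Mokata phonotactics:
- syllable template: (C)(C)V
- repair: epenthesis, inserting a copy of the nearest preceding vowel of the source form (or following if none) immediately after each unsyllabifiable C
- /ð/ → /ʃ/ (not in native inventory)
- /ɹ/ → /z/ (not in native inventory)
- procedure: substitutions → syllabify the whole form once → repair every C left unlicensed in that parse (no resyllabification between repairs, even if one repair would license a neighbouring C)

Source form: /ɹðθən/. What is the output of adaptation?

zəʃθənə

Substitution: /ɹ/ → /z/, /ð/ → /ʃ/, giving /zʃθən/.
The consonants /z/, /n/ cannot be parsed into a legal (C)(C)V syllable (no codas are permitted; onsets may contain at most 2 consonants).
Inserting the epenthetic vowel yields /z/ → /zə/, /n/ → /nə/.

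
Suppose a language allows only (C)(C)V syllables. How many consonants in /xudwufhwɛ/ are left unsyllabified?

Under (C)(C)V, the unsyllabifiable consonants are /f/ (no codas are permitted; onsets may contain at most 2 consonants).

1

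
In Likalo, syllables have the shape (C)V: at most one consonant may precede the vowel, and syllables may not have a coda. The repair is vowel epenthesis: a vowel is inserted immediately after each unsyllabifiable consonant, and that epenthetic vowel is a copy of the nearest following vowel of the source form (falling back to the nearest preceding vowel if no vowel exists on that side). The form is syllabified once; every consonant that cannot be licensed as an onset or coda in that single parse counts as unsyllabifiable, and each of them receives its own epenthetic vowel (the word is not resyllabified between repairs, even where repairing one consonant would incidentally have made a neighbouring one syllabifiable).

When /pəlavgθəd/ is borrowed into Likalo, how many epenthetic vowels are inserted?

The unsyllabifiable consonants are /v/, /g/, /d/; each receives one epenthetic vowel.

3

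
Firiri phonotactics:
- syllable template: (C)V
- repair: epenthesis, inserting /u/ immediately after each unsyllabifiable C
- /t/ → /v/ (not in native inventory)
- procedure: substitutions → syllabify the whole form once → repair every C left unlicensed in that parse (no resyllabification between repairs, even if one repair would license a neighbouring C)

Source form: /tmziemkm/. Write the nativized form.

vumuziemukumu

Substitution: /t/ → /v/, giving /vmziemkm/.
Under (C)V, the unsyllabifiable consonants are /v/, /m/, /m/, /k/, /m/ (no codas are permitted; onsets are limited to one consonant).
Epenthesis after each stranded consonant: /v/ → /vu/, /m/ → /mu/, /m/ → /mu/, /k/ → /ku/, /m/ → /mu/.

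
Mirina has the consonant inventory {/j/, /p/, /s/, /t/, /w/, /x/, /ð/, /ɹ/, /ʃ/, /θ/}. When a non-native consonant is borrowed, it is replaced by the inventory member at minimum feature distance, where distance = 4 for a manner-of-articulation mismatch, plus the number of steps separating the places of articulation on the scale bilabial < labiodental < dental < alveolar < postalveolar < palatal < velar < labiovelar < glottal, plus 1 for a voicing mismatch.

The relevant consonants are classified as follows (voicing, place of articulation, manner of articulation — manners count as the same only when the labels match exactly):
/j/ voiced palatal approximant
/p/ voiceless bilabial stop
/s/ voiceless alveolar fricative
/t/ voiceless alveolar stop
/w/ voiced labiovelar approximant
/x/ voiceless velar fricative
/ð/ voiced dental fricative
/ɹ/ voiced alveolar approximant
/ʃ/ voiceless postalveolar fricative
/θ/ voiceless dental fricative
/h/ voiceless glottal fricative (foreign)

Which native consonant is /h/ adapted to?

x

/x/ is closest: same manner (fricative), place distance 2 (glottal→velar), same voicing; total 2. Next closest is /ʃ/ at distance 4.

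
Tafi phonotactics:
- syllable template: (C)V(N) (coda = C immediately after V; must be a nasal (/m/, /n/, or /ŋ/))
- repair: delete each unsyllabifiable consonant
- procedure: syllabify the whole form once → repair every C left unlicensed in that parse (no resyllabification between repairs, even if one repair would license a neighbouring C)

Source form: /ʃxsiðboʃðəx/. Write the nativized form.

siboðə

Under (C)V(N), the unsyllabifiable consonants are /ʃ/, /x/, /ð/, /ʃ/, /x/ (only a nasal (/m/, /n/, or /ŋ/) is licensed in coda position; onsets are limited to one consonant).
Deleting the stranded consonants removes /ʃ/, /x/, /ð/, /ʃ/, /x/.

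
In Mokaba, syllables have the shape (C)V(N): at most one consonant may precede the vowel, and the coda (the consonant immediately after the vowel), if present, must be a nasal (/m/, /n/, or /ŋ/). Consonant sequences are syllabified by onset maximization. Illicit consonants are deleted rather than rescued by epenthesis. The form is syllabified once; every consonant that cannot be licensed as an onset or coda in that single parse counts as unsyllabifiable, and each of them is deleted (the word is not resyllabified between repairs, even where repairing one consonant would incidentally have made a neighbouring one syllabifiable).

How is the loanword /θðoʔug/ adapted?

Syllabifying with onset maximization leaves /θ/, /g/ stranded (only a nasal (/m/, /n/, or /ŋ/) is licensed in coda position; onsets are limited to one consonant).
Each unlicensed consonant is deleted: /θ/, /g/.

ðoʔu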